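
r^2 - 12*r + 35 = (r - 7)*(r - 5)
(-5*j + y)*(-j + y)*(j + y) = 5*j^3 - j^2*y - 5*j*y^2 + y^3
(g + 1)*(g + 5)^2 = g^3 + 11*g^2 + 35*g + 25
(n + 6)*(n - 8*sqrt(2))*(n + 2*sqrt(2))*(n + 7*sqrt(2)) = n^4 + sqrt(2)*n^3 + 6*n^3 - 116*n^2 + 6*sqrt(2)*n^2 - 696*n - 224*sqrt(2)*n - 1344*sqrt(2)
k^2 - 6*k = k*(k - 6)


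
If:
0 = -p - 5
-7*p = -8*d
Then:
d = -35/8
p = -5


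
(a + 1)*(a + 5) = a^2 + 6*a + 5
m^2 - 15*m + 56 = (m - 8)*(m - 7)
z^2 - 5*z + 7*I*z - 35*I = (z - 5)*(z + 7*I)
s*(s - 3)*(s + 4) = s^3 + s^2 - 12*s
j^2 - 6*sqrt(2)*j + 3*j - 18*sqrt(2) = (j + 3)*(j - 6*sqrt(2))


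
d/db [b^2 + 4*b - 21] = 2*b + 4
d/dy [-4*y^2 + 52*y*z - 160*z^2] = -8*y + 52*z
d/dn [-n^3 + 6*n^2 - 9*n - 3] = -3*n^2 + 12*n - 9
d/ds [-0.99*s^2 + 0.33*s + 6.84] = 0.33 - 1.98*s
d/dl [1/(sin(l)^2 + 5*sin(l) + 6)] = -(2*sin(l) + 5)*cos(l)/(sin(l)^2 + 5*sin(l) + 6)^2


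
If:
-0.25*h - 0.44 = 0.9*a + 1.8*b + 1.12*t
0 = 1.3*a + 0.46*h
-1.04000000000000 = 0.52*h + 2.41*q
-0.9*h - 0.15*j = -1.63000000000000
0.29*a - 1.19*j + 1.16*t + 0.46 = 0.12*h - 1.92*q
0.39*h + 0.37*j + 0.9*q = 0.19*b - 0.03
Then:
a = -0.67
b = -0.75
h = 1.88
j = -0.41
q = -0.84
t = 0.93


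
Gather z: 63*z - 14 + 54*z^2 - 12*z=54*z^2 + 51*z - 14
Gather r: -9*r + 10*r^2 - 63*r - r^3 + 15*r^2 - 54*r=-r^3 + 25*r^2 - 126*r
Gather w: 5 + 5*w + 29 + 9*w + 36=14*w + 70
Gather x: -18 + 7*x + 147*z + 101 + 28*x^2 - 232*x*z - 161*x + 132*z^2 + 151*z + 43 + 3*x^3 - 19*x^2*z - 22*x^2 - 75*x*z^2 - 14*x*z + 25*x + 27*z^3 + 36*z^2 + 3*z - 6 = 3*x^3 + x^2*(6 - 19*z) + x*(-75*z^2 - 246*z - 129) + 27*z^3 + 168*z^2 + 301*z + 120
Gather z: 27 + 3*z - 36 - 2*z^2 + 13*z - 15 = -2*z^2 + 16*z - 24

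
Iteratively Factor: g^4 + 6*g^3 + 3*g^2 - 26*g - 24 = (g + 3)*(g^3 + 3*g^2 - 6*g - 8) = (g + 1)*(g + 3)*(g^2 + 2*g - 8) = (g - 2)*(g + 1)*(g + 3)*(g + 4)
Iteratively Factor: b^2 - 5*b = (b - 5)*(b)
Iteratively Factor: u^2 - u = (u)*(u - 1)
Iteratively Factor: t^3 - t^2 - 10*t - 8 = (t + 2)*(t^2 - 3*t - 4) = (t + 1)*(t + 2)*(t - 4)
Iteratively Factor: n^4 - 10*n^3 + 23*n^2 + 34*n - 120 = (n - 5)*(n^3 - 5*n^2 - 2*n + 24) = (n - 5)*(n + 2)*(n^2 - 7*n + 12) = (n - 5)*(n - 3)*(n + 2)*(n - 4)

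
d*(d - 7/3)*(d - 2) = d^3 - 13*d^2/3 + 14*d/3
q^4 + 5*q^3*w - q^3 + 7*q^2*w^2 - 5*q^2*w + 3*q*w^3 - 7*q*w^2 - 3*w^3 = (q - 1)*(q + w)^2*(q + 3*w)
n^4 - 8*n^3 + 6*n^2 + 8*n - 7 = (n - 7)*(n - 1)^2*(n + 1)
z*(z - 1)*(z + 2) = z^3 + z^2 - 2*z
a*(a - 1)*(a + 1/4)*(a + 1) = a^4 + a^3/4 - a^2 - a/4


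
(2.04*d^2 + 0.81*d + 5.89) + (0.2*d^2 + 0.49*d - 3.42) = 2.24*d^2 + 1.3*d + 2.47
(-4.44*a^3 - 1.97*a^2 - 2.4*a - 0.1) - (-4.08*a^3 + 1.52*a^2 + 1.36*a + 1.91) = -0.36*a^3 - 3.49*a^2 - 3.76*a - 2.01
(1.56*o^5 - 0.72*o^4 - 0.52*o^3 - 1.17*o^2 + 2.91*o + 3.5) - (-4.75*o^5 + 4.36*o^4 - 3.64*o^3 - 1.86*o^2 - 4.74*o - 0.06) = 6.31*o^5 - 5.08*o^4 + 3.12*o^3 + 0.69*o^2 + 7.65*o + 3.56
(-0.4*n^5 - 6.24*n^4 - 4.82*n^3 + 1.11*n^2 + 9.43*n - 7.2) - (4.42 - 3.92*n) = -0.4*n^5 - 6.24*n^4 - 4.82*n^3 + 1.11*n^2 + 13.35*n - 11.62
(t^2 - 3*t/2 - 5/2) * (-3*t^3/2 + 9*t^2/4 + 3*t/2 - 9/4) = -3*t^5/2 + 9*t^4/2 + 15*t^3/8 - 81*t^2/8 - 3*t/8 + 45/8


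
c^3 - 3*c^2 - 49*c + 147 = (c - 7)*(c - 3)*(c + 7)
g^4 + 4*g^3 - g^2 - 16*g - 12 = (g - 2)*(g + 1)*(g + 2)*(g + 3)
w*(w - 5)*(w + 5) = w^3 - 25*w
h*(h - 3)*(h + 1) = h^3 - 2*h^2 - 3*h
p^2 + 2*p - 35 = (p - 5)*(p + 7)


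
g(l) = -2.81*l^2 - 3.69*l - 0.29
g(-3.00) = -14.51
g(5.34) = -100.12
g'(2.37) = -17.01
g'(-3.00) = 13.17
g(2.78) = -32.27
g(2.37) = -24.82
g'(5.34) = -33.70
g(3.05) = -37.68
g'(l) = -5.62*l - 3.69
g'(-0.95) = 1.65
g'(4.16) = -27.07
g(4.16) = -64.27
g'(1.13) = -10.04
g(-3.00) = -14.51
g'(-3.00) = 13.17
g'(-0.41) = -1.39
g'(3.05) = -20.83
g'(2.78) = -19.31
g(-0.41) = 0.75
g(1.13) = -8.05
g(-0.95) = 0.68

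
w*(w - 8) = w^2 - 8*w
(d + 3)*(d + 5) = d^2 + 8*d + 15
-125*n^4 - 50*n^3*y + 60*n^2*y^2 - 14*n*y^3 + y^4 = (-5*n + y)^3*(n + y)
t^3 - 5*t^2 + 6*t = t*(t - 3)*(t - 2)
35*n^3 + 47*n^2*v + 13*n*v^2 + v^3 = (n + v)*(5*n + v)*(7*n + v)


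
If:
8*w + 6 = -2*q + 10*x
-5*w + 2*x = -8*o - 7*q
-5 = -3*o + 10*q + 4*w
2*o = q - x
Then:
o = -89/566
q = -327/1132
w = -731/1132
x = 29/1132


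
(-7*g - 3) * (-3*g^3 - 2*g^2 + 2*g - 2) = 21*g^4 + 23*g^3 - 8*g^2 + 8*g + 6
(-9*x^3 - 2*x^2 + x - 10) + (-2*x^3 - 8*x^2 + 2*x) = -11*x^3 - 10*x^2 + 3*x - 10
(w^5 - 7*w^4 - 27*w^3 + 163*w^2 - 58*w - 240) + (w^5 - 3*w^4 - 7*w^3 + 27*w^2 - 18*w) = 2*w^5 - 10*w^4 - 34*w^3 + 190*w^2 - 76*w - 240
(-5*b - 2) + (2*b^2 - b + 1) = 2*b^2 - 6*b - 1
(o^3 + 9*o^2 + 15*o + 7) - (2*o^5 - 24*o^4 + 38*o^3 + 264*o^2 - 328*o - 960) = -2*o^5 + 24*o^4 - 37*o^3 - 255*o^2 + 343*o + 967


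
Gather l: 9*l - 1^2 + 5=9*l + 4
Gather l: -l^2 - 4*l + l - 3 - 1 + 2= -l^2 - 3*l - 2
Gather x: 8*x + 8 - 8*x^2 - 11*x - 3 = -8*x^2 - 3*x + 5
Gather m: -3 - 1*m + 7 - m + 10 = 14 - 2*m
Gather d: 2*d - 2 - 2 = 2*d - 4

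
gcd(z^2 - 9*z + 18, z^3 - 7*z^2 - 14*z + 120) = z - 6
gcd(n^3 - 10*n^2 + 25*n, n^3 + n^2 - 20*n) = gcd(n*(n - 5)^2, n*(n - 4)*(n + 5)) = n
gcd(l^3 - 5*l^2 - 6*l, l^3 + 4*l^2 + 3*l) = l^2 + l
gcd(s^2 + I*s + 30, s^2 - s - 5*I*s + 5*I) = s - 5*I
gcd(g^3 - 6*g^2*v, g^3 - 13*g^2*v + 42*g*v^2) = -g^2 + 6*g*v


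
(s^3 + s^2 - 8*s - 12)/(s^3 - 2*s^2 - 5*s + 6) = (s + 2)/(s - 1)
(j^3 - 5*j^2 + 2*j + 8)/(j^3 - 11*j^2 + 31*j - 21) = (j^3 - 5*j^2 + 2*j + 8)/(j^3 - 11*j^2 + 31*j - 21)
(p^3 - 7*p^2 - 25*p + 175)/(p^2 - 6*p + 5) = (p^2 - 2*p - 35)/(p - 1)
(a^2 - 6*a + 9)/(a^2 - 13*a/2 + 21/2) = 2*(a - 3)/(2*a - 7)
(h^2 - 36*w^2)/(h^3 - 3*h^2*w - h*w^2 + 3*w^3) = (h^2 - 36*w^2)/(h^3 - 3*h^2*w - h*w^2 + 3*w^3)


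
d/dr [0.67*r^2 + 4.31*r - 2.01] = 1.34*r + 4.31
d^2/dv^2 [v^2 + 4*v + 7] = 2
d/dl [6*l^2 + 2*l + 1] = 12*l + 2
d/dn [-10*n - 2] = -10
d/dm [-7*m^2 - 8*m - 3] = -14*m - 8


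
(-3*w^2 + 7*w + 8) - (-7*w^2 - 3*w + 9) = 4*w^2 + 10*w - 1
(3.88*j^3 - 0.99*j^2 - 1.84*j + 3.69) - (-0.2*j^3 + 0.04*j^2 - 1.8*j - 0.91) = 4.08*j^3 - 1.03*j^2 - 0.04*j + 4.6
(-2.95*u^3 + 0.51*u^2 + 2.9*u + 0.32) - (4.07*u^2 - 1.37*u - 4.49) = -2.95*u^3 - 3.56*u^2 + 4.27*u + 4.81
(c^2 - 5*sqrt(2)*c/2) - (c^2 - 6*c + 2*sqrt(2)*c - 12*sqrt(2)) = -9*sqrt(2)*c/2 + 6*c + 12*sqrt(2)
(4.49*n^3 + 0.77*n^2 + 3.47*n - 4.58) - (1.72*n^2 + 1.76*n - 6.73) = 4.49*n^3 - 0.95*n^2 + 1.71*n + 2.15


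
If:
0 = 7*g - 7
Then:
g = 1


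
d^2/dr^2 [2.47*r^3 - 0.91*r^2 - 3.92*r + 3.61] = 14.82*r - 1.82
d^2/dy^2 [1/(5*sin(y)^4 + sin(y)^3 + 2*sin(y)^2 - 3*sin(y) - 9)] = (-400*sin(y)^7 + 285*sin(y)^6 + 86*sin(y)^5 + 27*sin(y)^4 - 565*sin(y)^3 + 474*sin(y)^2 - 9*sin(y) + 54)/((sin(y) + 1)^2*(5*sin(y)^3 - 4*sin(y)^2 + 6*sin(y) - 9)^3)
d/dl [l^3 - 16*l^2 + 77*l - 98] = 3*l^2 - 32*l + 77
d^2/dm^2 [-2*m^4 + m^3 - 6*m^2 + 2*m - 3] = -24*m^2 + 6*m - 12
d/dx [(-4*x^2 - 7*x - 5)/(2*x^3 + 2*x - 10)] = (-(8*x + 7)*(x^3 + x - 5) + (3*x^2 + 1)*(4*x^2 + 7*x + 5))/(2*(x^3 + x - 5)^2)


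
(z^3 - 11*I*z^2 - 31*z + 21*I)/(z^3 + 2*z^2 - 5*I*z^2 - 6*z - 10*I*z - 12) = (z^2 - 8*I*z - 7)/(z^2 + 2*z*(1 - I) - 4*I)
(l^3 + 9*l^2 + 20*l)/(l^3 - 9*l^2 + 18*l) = (l^2 + 9*l + 20)/(l^2 - 9*l + 18)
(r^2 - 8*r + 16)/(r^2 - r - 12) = (r - 4)/(r + 3)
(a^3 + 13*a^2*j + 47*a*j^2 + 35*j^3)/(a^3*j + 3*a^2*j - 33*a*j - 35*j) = (a^3 + 13*a^2*j + 47*a*j^2 + 35*j^3)/(j*(a^3 + 3*a^2 - 33*a - 35))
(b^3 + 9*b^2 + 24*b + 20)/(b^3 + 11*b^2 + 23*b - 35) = (b^2 + 4*b + 4)/(b^2 + 6*b - 7)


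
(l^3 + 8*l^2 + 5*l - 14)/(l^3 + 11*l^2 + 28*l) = (l^2 + l - 2)/(l*(l + 4))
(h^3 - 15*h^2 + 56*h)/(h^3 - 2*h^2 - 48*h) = (h - 7)/(h + 6)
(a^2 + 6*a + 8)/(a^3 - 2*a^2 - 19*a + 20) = (a + 2)/(a^2 - 6*a + 5)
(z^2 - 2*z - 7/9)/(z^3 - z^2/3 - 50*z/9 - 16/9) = (3*z - 7)/(3*z^2 - 2*z - 16)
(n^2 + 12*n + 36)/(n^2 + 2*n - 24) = (n + 6)/(n - 4)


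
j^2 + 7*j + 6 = (j + 1)*(j + 6)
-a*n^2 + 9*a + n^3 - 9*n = (-a + n)*(n - 3)*(n + 3)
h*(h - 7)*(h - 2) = h^3 - 9*h^2 + 14*h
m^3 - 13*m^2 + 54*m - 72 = (m - 6)*(m - 4)*(m - 3)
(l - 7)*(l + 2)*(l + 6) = l^3 + l^2 - 44*l - 84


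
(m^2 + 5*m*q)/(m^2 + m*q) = (m + 5*q)/(m + q)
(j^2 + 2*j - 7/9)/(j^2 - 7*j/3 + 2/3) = (j + 7/3)/(j - 2)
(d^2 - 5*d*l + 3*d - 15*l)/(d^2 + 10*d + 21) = (d - 5*l)/(d + 7)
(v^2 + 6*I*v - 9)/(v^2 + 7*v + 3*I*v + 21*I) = (v + 3*I)/(v + 7)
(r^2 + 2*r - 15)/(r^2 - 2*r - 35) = (r - 3)/(r - 7)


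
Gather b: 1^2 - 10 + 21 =12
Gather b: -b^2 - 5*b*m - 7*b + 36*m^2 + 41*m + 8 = -b^2 + b*(-5*m - 7) + 36*m^2 + 41*m + 8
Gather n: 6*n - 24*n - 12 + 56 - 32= 12 - 18*n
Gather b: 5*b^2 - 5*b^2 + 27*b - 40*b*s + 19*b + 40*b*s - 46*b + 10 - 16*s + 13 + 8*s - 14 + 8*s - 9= 0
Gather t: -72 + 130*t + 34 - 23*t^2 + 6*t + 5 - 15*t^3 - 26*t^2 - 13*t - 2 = -15*t^3 - 49*t^2 + 123*t - 35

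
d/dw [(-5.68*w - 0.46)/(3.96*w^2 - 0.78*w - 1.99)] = (22.4928*w^2 + 3.6432*w + 10.9444)/(15.6816*w^4 - 6.1776*w^3 - 15.1524*w^2 + 3.1044*w + 3.9601)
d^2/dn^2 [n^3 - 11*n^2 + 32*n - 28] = 6*n - 22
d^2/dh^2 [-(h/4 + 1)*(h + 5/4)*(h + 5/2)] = -3*h/2 - 31/8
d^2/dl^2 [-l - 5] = 0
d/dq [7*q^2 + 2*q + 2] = 14*q + 2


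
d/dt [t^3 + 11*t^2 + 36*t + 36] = 3*t^2 + 22*t + 36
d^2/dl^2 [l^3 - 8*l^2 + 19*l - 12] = 6*l - 16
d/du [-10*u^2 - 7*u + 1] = -20*u - 7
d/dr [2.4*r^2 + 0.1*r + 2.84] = 4.8*r + 0.1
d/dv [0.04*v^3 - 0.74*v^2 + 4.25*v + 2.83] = 0.12*v^2 - 1.48*v + 4.25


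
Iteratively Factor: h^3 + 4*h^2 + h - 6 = (h + 3)*(h^2 + h - 2) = (h - 1)*(h + 3)*(h + 2)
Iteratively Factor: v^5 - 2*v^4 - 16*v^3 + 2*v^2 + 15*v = (v)*(v^4 - 2*v^3 - 16*v^2 + 2*v + 15) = v*(v + 1)*(v^3 - 3*v^2 - 13*v + 15) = v*(v + 1)*(v + 3)*(v^2 - 6*v + 5) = v*(v - 5)*(v + 1)*(v + 3)*(v - 1)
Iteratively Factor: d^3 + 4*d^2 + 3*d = (d)*(d^2 + 4*d + 3) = d*(d + 3)*(d + 1)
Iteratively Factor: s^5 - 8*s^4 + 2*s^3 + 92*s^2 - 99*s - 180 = (s - 4)*(s^4 - 4*s^3 - 14*s^2 + 36*s + 45) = (s - 4)*(s + 3)*(s^3 - 7*s^2 + 7*s + 15) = (s - 5)*(s - 4)*(s + 3)*(s^2 - 2*s - 3) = (s - 5)*(s - 4)*(s - 3)*(s + 3)*(s + 1)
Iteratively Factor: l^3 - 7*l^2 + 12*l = (l - 3)*(l^2 - 4*l) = l*(l - 3)*(l - 4)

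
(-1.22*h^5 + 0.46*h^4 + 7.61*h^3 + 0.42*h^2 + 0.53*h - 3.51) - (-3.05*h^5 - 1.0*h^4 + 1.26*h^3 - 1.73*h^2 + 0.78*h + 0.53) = 1.83*h^5 + 1.46*h^4 + 6.35*h^3 + 2.15*h^2 - 0.25*h - 4.04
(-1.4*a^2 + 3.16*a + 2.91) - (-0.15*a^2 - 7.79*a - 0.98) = -1.25*a^2 + 10.95*a + 3.89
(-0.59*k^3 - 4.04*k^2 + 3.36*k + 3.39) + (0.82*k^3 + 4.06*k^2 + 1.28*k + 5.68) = 0.23*k^3 + 0.0199999999999996*k^2 + 4.64*k + 9.07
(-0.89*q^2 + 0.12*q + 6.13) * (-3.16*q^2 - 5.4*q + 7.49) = 2.8124*q^4 + 4.4268*q^3 - 26.6849*q^2 - 32.2032*q + 45.9137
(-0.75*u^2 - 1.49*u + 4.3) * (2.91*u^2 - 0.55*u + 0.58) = -2.1825*u^4 - 3.9234*u^3 + 12.8975*u^2 - 3.2292*u + 2.494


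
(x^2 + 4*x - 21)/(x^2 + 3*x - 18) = (x + 7)/(x + 6)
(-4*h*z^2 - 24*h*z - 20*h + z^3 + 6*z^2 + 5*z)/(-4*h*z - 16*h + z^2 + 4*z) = (z^2 + 6*z + 5)/(z + 4)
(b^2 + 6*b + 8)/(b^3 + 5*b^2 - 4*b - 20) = (b + 4)/(b^2 + 3*b - 10)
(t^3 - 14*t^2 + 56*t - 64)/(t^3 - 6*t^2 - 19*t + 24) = (t^2 - 6*t + 8)/(t^2 + 2*t - 3)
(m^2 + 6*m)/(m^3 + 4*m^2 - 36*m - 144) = m/(m^2 - 2*m - 24)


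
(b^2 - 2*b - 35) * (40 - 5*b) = -5*b^3 + 50*b^2 + 95*b - 1400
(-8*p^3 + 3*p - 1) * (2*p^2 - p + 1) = -16*p^5 + 8*p^4 - 2*p^3 - 5*p^2 + 4*p - 1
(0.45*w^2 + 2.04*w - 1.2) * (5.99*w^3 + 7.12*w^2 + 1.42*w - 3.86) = 2.6955*w^5 + 15.4236*w^4 + 7.9758*w^3 - 7.3842*w^2 - 9.5784*w + 4.632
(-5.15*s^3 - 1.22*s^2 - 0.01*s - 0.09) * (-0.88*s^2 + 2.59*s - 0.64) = 4.532*s^5 - 12.2649*s^4 + 0.145000000000001*s^3 + 0.8341*s^2 - 0.2267*s + 0.0576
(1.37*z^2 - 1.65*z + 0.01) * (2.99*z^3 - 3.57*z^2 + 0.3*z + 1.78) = 4.0963*z^5 - 9.8244*z^4 + 6.3314*z^3 + 1.9079*z^2 - 2.934*z + 0.0178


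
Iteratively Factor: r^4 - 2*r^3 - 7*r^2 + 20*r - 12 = (r - 2)*(r^3 - 7*r + 6) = (r - 2)^2*(r^2 + 2*r - 3) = (r - 2)^2*(r - 1)*(r + 3)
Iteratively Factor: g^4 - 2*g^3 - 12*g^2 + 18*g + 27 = (g + 3)*(g^3 - 5*g^2 + 3*g + 9) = (g - 3)*(g + 3)*(g^2 - 2*g - 3) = (g - 3)^2*(g + 3)*(g + 1)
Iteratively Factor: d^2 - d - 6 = (d - 3)*(d + 2)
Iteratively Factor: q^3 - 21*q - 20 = (q - 5)*(q^2 + 5*q + 4) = (q - 5)*(q + 4)*(q + 1)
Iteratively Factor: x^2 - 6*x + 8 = (x - 4)*(x - 2)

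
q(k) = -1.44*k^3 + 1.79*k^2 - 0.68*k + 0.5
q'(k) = -4.32*k^2 + 3.58*k - 0.68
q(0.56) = 0.43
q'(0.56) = -0.03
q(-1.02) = 4.58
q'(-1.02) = -8.83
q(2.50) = -12.51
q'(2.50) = -18.73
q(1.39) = -0.85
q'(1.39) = -4.05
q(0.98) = 0.20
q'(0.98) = -1.32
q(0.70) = 0.41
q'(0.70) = -0.29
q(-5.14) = 246.83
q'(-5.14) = -133.21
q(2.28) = -8.81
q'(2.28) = -14.97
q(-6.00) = 380.06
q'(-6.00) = -177.68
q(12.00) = -2238.22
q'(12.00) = -579.80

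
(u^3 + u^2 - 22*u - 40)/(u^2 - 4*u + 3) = (u^3 + u^2 - 22*u - 40)/(u^2 - 4*u + 3)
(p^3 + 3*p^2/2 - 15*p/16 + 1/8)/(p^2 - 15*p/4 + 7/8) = (4*p^2 + 7*p - 2)/(2*(2*p - 7))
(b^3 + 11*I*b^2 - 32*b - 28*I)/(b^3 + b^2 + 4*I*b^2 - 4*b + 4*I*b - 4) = (b + 7*I)/(b + 1)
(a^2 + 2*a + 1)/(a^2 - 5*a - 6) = (a + 1)/(a - 6)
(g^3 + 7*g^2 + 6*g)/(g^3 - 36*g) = (g + 1)/(g - 6)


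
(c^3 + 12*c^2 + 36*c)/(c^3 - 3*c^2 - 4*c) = (c^2 + 12*c + 36)/(c^2 - 3*c - 4)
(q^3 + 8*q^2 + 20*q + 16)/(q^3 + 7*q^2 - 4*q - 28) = (q^2 + 6*q + 8)/(q^2 + 5*q - 14)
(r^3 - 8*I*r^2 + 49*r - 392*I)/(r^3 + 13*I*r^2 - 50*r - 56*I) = (r^2 - 15*I*r - 56)/(r^2 + 6*I*r - 8)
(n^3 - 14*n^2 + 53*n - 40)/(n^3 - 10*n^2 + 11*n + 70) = (n^2 - 9*n + 8)/(n^2 - 5*n - 14)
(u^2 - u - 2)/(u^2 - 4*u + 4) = (u + 1)/(u - 2)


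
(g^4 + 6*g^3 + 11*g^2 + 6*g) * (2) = 2*g^4 + 12*g^3 + 22*g^2 + 12*g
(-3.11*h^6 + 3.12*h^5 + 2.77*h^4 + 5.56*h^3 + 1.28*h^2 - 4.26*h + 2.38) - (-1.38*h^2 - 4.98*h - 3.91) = -3.11*h^6 + 3.12*h^5 + 2.77*h^4 + 5.56*h^3 + 2.66*h^2 + 0.720000000000001*h + 6.29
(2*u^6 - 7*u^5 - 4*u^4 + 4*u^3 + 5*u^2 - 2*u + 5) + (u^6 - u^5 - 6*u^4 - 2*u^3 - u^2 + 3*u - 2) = 3*u^6 - 8*u^5 - 10*u^4 + 2*u^3 + 4*u^2 + u + 3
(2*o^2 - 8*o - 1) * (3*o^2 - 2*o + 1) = 6*o^4 - 28*o^3 + 15*o^2 - 6*o - 1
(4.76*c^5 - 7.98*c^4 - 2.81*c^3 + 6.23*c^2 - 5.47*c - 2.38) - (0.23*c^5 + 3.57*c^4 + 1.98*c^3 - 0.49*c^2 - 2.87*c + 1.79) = 4.53*c^5 - 11.55*c^4 - 4.79*c^3 + 6.72*c^2 - 2.6*c - 4.17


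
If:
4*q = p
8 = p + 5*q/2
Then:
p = 64/13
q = 16/13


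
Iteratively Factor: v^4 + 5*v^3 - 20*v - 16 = (v + 4)*(v^3 + v^2 - 4*v - 4) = (v + 2)*(v + 4)*(v^2 - v - 2) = (v + 1)*(v + 2)*(v + 4)*(v - 2)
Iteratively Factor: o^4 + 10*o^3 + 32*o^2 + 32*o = (o)*(o^3 + 10*o^2 + 32*o + 32) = o*(o + 4)*(o^2 + 6*o + 8) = o*(o + 4)^2*(o + 2)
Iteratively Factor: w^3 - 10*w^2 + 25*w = (w - 5)*(w^2 - 5*w) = w*(w - 5)*(w - 5)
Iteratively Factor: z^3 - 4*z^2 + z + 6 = (z + 1)*(z^2 - 5*z + 6) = (z - 3)*(z + 1)*(z - 2)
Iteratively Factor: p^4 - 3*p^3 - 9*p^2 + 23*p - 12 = (p - 4)*(p^3 + p^2 - 5*p + 3) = (p - 4)*(p - 1)*(p^2 + 2*p - 3) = (p - 4)*(p - 1)^2*(p + 3)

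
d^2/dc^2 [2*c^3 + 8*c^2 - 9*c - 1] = 12*c + 16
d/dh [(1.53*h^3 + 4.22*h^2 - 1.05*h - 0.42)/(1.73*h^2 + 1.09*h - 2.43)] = (2.6469*h^4 + 3.3354*h^3 - 4.7374*h^2 - 19.056*h + 3.0093)/(2.9929*h^4 + 3.7714*h^3 - 7.2197*h^2 - 5.2974*h + 5.9049)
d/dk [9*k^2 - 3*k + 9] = 18*k - 3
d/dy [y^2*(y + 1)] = y*(3*y + 2)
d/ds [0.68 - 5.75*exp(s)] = -5.75*exp(s)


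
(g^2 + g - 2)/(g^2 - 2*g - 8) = (g - 1)/(g - 4)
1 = 1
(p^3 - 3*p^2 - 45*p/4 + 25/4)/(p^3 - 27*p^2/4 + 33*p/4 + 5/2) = (4*p^2 + 8*p - 5)/(4*p^2 - 7*p - 2)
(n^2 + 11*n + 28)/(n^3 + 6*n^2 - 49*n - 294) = (n + 4)/(n^2 - n - 42)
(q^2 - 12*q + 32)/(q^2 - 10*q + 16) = (q - 4)/(q - 2)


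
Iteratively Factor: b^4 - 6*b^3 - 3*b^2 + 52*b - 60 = (b + 3)*(b^3 - 9*b^2 + 24*b - 20) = (b - 2)*(b + 3)*(b^2 - 7*b + 10) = (b - 5)*(b - 2)*(b + 3)*(b - 2)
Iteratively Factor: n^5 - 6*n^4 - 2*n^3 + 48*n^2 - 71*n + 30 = (n - 2)*(n^4 - 4*n^3 - 10*n^2 + 28*n - 15) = (n - 5)*(n - 2)*(n^3 + n^2 - 5*n + 3) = (n - 5)*(n - 2)*(n + 3)*(n^2 - 2*n + 1) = (n - 5)*(n - 2)*(n - 1)*(n + 3)*(n - 1)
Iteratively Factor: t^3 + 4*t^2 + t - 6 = (t + 2)*(t^2 + 2*t - 3) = (t + 2)*(t + 3)*(t - 1)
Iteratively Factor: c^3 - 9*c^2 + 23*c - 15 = (c - 5)*(c^2 - 4*c + 3) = (c - 5)*(c - 1)*(c - 3)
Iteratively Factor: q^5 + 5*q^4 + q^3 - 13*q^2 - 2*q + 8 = (q - 1)*(q^4 + 6*q^3 + 7*q^2 - 6*q - 8) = (q - 1)*(q + 2)*(q^3 + 4*q^2 - q - 4) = (q - 1)*(q + 2)*(q + 4)*(q^2 - 1) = (q - 1)*(q + 1)*(q + 2)*(q + 4)*(q - 1)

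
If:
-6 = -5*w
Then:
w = 6/5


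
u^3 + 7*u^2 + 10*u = u*(u + 2)*(u + 5)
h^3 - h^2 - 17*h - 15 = (h - 5)*(h + 1)*(h + 3)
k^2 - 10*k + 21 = (k - 7)*(k - 3)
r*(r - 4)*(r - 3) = r^3 - 7*r^2 + 12*r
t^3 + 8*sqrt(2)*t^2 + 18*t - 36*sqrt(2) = (t - sqrt(2))*(t + 3*sqrt(2))*(t + 6*sqrt(2))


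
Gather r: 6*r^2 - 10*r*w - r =6*r^2 + r*(-10*w - 1)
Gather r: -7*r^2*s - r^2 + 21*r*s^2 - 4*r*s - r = r^2*(-7*s - 1) + r*(21*s^2 - 4*s - 1)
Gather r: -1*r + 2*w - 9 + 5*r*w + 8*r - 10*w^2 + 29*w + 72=r*(5*w + 7) - 10*w^2 + 31*w + 63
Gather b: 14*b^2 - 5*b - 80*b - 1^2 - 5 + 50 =14*b^2 - 85*b + 44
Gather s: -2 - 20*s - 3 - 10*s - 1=-30*s - 6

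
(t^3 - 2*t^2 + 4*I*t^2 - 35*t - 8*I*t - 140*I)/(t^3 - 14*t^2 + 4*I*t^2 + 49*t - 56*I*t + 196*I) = (t + 5)/(t - 7)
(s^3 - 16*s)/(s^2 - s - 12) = s*(s + 4)/(s + 3)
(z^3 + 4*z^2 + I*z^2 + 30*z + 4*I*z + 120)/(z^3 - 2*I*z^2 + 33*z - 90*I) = (z + 4)/(z - 3*I)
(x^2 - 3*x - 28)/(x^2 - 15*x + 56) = (x + 4)/(x - 8)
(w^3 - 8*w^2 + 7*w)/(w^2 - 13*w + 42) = w*(w - 1)/(w - 6)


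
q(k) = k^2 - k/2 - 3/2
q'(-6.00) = -12.50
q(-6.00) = 37.50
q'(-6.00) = -12.50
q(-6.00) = 37.50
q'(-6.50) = -13.50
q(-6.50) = 44.00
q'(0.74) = 0.98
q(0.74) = -1.32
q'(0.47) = 0.44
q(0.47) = -1.51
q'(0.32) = 0.14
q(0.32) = -1.56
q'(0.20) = -0.10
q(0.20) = -1.56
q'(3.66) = 6.82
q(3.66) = 10.07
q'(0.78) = 1.06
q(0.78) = -1.28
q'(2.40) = 4.30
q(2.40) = 3.06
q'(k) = 2*k - 1/2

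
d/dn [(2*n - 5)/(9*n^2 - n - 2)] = (18*n^2 - 2*n - (2*n - 5)*(18*n - 1) - 4)/(-9*n^2 + n + 2)^2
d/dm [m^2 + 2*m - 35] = 2*m + 2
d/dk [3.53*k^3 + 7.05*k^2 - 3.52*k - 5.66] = 10.59*k^2 + 14.1*k - 3.52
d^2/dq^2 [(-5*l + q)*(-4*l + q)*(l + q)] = -16*l + 6*q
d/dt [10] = 0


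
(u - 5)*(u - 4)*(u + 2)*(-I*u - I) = -I*u^4 + 6*I*u^3 + 5*I*u^2 - 42*I*u - 40*I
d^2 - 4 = (d - 2)*(d + 2)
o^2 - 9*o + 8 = (o - 8)*(o - 1)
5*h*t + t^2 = t*(5*h + t)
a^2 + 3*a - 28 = (a - 4)*(a + 7)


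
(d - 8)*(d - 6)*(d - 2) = d^3 - 16*d^2 + 76*d - 96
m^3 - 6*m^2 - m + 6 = (m - 6)*(m - 1)*(m + 1)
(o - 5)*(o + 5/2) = o^2 - 5*o/2 - 25/2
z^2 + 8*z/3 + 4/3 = (z + 2/3)*(z + 2)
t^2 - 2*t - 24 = (t - 6)*(t + 4)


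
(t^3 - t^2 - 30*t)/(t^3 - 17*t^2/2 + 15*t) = 2*(t + 5)/(2*t - 5)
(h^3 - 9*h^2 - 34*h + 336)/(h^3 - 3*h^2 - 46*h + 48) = (h - 7)/(h - 1)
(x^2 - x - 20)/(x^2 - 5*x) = (x + 4)/x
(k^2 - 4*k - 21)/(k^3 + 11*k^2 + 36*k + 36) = (k - 7)/(k^2 + 8*k + 12)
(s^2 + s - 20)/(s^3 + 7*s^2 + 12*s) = (s^2 + s - 20)/(s*(s^2 + 7*s + 12))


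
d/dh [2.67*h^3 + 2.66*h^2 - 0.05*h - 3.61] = 8.01*h^2 + 5.32*h - 0.05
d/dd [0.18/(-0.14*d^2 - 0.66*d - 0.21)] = (0.0504*d + 0.1188)/(0.14*d^2 + 0.66*d + 0.21)^2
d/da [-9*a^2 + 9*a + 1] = 9 - 18*a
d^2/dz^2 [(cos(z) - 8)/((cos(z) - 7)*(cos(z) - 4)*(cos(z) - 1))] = 2*(2368*(1 - cos(z)^2)^2 - 84*sin(z)^6 - 2*cos(z)^7 - 30*cos(z)^6 - 519*cos(z)^5 - 2727*cos(z)^3 + 422*cos(z)^2 + 13528*cos(z) - 10672)/((cos(z) - 7)^3*(cos(z) - 4)^3*(cos(z) - 1)^3)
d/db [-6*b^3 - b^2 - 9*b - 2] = -18*b^2 - 2*b - 9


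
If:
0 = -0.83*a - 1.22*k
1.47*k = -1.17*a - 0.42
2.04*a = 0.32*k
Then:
No Solution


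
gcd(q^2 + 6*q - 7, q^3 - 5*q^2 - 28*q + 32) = q - 1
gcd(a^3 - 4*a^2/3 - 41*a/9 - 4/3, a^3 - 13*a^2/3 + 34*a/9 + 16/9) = a + 1/3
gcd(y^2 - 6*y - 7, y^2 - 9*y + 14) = y - 7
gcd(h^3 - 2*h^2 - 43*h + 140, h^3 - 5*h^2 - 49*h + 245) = h^2 + 2*h - 35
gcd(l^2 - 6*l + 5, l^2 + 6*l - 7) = l - 1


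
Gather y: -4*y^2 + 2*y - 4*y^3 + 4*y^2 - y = -4*y^3 + y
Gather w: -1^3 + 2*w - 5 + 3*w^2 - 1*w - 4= 3*w^2 + w - 10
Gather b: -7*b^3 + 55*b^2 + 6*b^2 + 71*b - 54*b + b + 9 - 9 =-7*b^3 + 61*b^2 + 18*b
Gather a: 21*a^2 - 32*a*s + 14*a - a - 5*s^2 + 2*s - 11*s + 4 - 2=21*a^2 + a*(13 - 32*s) - 5*s^2 - 9*s + 2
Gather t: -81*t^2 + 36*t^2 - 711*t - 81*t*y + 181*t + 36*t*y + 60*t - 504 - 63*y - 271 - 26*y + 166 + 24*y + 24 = -45*t^2 + t*(-45*y - 470) - 65*y - 585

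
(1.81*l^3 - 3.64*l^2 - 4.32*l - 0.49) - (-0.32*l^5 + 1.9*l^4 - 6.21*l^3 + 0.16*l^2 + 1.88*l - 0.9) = 0.32*l^5 - 1.9*l^4 + 8.02*l^3 - 3.8*l^2 - 6.2*l + 0.41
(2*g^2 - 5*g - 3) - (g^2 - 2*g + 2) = g^2 - 3*g - 5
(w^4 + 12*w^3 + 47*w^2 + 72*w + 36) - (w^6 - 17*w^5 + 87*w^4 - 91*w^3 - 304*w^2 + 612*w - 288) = -w^6 + 17*w^5 - 86*w^4 + 103*w^3 + 351*w^2 - 540*w + 324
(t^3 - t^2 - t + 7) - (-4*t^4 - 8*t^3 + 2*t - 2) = 4*t^4 + 9*t^3 - t^2 - 3*t + 9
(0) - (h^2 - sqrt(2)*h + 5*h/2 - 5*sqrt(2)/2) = -h^2 - 5*h/2 + sqrt(2)*h + 5*sqrt(2)/2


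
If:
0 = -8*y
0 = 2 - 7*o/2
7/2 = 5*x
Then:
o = 4/7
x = 7/10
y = 0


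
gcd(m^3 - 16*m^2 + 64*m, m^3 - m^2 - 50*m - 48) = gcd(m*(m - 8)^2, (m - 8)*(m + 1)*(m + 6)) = m - 8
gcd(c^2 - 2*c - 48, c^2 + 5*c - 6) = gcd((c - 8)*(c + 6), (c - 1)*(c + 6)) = c + 6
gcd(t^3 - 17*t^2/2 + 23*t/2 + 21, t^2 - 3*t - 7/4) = t - 7/2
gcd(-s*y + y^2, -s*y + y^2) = -s*y + y^2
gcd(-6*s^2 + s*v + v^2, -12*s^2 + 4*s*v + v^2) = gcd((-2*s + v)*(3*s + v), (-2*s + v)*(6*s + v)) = 2*s - v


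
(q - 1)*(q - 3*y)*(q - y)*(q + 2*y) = q^4 - 2*q^3*y - q^3 - 5*q^2*y^2 + 2*q^2*y + 6*q*y^3 + 5*q*y^2 - 6*y^3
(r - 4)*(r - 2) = r^2 - 6*r + 8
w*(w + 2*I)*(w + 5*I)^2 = w^4 + 12*I*w^3 - 45*w^2 - 50*I*w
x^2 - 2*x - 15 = (x - 5)*(x + 3)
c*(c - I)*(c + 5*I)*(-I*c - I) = -I*c^4 + 4*c^3 - I*c^3 + 4*c^2 - 5*I*c^2 - 5*I*c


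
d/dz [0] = 0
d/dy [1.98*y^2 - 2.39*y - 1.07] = 3.96*y - 2.39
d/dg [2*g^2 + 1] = 4*g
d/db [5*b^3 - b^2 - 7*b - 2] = 15*b^2 - 2*b - 7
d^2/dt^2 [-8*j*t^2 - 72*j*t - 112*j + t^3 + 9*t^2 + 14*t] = -16*j + 6*t + 18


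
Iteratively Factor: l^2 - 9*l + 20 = (l - 5)*(l - 4)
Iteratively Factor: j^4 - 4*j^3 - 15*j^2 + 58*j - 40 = (j - 5)*(j^3 + j^2 - 10*j + 8) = (j - 5)*(j - 1)*(j^2 + 2*j - 8) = (j - 5)*(j - 2)*(j - 1)*(j + 4)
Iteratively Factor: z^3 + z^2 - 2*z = (z - 1)*(z^2 + 2*z) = z*(z - 1)*(z + 2)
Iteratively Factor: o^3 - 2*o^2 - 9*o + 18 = (o + 3)*(o^2 - 5*o + 6) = (o - 3)*(o + 3)*(o - 2)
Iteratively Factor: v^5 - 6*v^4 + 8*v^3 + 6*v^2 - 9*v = (v - 3)*(v^4 - 3*v^3 - v^2 + 3*v) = (v - 3)*(v + 1)*(v^3 - 4*v^2 + 3*v) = (v - 3)^2*(v + 1)*(v^2 - v) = v*(v - 3)^2*(v + 1)*(v - 1)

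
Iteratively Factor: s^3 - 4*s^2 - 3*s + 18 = (s - 3)*(s^2 - s - 6) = (s - 3)^2*(s + 2)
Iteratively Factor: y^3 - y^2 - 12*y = (y - 4)*(y^2 + 3*y) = (y - 4)*(y + 3)*(y)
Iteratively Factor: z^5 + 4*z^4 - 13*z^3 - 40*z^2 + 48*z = (z)*(z^4 + 4*z^3 - 13*z^2 - 40*z + 48) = z*(z - 3)*(z^3 + 7*z^2 + 8*z - 16) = z*(z - 3)*(z - 1)*(z^2 + 8*z + 16) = z*(z - 3)*(z - 1)*(z + 4)*(z + 4)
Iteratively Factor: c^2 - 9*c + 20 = (c - 4)*(c - 5)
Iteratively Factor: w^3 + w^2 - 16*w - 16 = (w + 1)*(w^2 - 16) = (w - 4)*(w + 1)*(w + 4)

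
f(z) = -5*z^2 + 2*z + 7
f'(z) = 2 - 10*z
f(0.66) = 6.14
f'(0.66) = -4.60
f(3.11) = -35.14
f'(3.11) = -29.10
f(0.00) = 7.00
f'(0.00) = 2.00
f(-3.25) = -52.31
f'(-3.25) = 34.50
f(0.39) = 7.02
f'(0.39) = -1.90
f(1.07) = 3.42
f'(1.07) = -8.70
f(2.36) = -16.13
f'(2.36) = -21.60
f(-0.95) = 0.59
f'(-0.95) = 11.50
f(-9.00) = -416.00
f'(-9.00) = 92.00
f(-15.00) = -1148.00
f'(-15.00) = 152.00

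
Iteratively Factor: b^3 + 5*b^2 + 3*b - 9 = (b - 1)*(b^2 + 6*b + 9) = (b - 1)*(b + 3)*(b + 3)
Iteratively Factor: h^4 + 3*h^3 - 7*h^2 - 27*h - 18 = (h + 3)*(h^3 - 7*h - 6) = (h + 2)*(h + 3)*(h^2 - 2*h - 3) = (h - 3)*(h + 2)*(h + 3)*(h + 1)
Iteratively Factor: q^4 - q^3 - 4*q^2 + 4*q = (q)*(q^3 - q^2 - 4*q + 4) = q*(q - 1)*(q^2 - 4) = q*(q - 2)*(q - 1)*(q + 2)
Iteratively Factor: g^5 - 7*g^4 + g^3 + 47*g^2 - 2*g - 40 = (g - 4)*(g^4 - 3*g^3 - 11*g^2 + 3*g + 10) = (g - 5)*(g - 4)*(g^3 + 2*g^2 - g - 2) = (g - 5)*(g - 4)*(g + 1)*(g^2 + g - 2) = (g - 5)*(g - 4)*(g - 1)*(g + 1)*(g + 2)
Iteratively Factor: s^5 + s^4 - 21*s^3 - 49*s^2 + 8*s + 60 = (s + 2)*(s^4 - s^3 - 19*s^2 - 11*s + 30) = (s + 2)^2*(s^3 - 3*s^2 - 13*s + 15) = (s + 2)^2*(s + 3)*(s^2 - 6*s + 5) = (s - 5)*(s + 2)^2*(s + 3)*(s - 1)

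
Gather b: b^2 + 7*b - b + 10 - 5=b^2 + 6*b + 5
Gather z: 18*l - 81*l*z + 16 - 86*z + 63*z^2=18*l + 63*z^2 + z*(-81*l - 86) + 16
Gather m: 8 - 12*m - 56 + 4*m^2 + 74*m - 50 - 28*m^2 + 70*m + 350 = -24*m^2 + 132*m + 252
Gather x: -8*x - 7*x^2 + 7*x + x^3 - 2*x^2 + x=x^3 - 9*x^2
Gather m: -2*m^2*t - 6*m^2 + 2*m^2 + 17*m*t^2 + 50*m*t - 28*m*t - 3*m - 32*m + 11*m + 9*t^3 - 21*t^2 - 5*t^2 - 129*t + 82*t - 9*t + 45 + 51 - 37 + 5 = m^2*(-2*t - 4) + m*(17*t^2 + 22*t - 24) + 9*t^3 - 26*t^2 - 56*t + 64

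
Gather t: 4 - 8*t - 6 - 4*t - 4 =-12*t - 6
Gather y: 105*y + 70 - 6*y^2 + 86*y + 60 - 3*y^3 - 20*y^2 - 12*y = -3*y^3 - 26*y^2 + 179*y + 130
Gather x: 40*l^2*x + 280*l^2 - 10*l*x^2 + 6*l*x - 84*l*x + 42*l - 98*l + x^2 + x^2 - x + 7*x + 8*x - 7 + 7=280*l^2 - 56*l + x^2*(2 - 10*l) + x*(40*l^2 - 78*l + 14)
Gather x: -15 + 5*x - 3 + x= 6*x - 18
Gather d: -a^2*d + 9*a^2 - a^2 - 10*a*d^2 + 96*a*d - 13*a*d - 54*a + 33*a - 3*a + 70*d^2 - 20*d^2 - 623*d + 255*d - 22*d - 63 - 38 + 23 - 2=8*a^2 - 24*a + d^2*(50 - 10*a) + d*(-a^2 + 83*a - 390) - 80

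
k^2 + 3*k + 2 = (k + 1)*(k + 2)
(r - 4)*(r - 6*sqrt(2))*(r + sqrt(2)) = r^3 - 5*sqrt(2)*r^2 - 4*r^2 - 12*r + 20*sqrt(2)*r + 48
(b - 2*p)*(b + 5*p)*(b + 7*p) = b^3 + 10*b^2*p + 11*b*p^2 - 70*p^3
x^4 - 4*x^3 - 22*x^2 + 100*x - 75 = (x - 5)*(x - 3)*(x - 1)*(x + 5)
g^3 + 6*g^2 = g^2*(g + 6)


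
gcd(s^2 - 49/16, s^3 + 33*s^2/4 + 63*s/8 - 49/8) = s + 7/4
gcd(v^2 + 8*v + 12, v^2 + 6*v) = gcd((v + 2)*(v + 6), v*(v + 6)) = v + 6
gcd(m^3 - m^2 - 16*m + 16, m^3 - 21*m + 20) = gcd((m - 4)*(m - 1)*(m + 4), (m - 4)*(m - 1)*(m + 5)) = m^2 - 5*m + 4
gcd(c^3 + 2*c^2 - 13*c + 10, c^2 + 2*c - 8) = c - 2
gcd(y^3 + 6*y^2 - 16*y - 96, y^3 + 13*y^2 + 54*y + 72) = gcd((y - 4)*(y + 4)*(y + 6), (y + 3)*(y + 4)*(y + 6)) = y^2 + 10*y + 24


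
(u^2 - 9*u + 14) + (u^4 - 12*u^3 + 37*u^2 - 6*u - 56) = u^4 - 12*u^3 + 38*u^2 - 15*u - 42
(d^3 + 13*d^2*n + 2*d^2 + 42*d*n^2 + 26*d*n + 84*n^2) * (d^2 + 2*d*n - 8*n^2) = d^5 + 15*d^4*n + 2*d^4 + 60*d^3*n^2 + 30*d^3*n - 20*d^2*n^3 + 120*d^2*n^2 - 336*d*n^4 - 40*d*n^3 - 672*n^4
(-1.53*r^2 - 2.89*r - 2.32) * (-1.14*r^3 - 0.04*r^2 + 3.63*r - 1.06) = 1.7442*r^5 + 3.3558*r^4 - 2.7935*r^3 - 8.7761*r^2 - 5.3582*r + 2.4592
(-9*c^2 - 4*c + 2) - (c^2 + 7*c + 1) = -10*c^2 - 11*c + 1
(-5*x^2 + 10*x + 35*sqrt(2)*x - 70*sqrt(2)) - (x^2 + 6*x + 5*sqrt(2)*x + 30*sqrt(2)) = -6*x^2 + 4*x + 30*sqrt(2)*x - 100*sqrt(2)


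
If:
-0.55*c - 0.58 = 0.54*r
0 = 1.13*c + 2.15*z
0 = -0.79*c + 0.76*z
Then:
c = 0.00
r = -1.07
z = 0.00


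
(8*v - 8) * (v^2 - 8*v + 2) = 8*v^3 - 72*v^2 + 80*v - 16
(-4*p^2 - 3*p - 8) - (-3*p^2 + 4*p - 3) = -p^2 - 7*p - 5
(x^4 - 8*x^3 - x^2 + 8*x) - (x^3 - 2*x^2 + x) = x^4 - 9*x^3 + x^2 + 7*x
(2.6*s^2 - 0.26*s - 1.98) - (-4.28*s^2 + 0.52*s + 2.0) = 6.88*s^2 - 0.78*s - 3.98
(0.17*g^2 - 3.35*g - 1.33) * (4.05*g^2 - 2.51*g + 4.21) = 0.6885*g^4 - 13.9942*g^3 + 3.7377*g^2 - 10.7652*g - 5.5993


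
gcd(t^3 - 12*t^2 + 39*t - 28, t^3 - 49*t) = t - 7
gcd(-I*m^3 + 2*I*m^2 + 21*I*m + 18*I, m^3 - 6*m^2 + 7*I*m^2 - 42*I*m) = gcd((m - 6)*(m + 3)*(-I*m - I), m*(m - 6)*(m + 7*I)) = m - 6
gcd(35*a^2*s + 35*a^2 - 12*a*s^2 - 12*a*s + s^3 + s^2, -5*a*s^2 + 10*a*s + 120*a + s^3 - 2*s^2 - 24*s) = -5*a + s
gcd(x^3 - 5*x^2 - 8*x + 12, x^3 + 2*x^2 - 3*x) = x - 1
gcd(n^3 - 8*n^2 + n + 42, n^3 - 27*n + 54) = n - 3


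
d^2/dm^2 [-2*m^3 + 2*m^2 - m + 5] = 4 - 12*m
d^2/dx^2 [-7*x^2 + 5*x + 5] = -14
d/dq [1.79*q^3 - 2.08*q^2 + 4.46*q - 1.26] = 5.37*q^2 - 4.16*q + 4.46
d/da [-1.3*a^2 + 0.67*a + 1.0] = 0.67 - 2.6*a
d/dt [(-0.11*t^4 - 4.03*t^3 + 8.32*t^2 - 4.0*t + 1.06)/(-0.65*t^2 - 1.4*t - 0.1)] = (0.143*t^5 + 3.0815*t^4 + 11.328*t^3 - 13.039*t^2 - 0.286*t + 1.884)/(0.4225*t^4 + 1.82*t^3 + 2.09*t^2 + 0.28*t + 0.01)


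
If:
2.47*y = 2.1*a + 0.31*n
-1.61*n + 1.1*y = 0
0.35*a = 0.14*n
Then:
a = 0.00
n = 0.00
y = 0.00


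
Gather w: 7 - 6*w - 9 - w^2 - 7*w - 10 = -w^2 - 13*w - 12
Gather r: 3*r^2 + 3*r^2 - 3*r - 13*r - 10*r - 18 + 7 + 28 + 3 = 6*r^2 - 26*r + 20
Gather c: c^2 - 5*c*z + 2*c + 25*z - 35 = c^2 + c*(2 - 5*z) + 25*z - 35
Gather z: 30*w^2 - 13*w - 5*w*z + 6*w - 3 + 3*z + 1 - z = 30*w^2 - 7*w + z*(2 - 5*w) - 2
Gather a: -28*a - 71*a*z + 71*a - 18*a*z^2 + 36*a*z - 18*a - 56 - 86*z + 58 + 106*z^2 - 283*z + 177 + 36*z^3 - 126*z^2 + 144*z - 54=a*(-18*z^2 - 35*z + 25) + 36*z^3 - 20*z^2 - 225*z + 125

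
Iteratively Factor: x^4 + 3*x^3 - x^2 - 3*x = (x + 1)*(x^3 + 2*x^2 - 3*x) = (x - 1)*(x + 1)*(x^2 + 3*x) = x*(x - 1)*(x + 1)*(x + 3)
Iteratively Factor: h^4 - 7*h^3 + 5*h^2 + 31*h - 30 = (h + 2)*(h^3 - 9*h^2 + 23*h - 15) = (h - 5)*(h + 2)*(h^2 - 4*h + 3) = (h - 5)*(h - 3)*(h + 2)*(h - 1)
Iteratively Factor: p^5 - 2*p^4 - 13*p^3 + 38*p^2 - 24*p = (p)*(p^4 - 2*p^3 - 13*p^2 + 38*p - 24) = p*(p - 1)*(p^3 - p^2 - 14*p + 24) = p*(p - 1)*(p + 4)*(p^2 - 5*p + 6) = p*(p - 3)*(p - 1)*(p + 4)*(p - 2)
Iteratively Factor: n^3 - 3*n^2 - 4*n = (n)*(n^2 - 3*n - 4) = n*(n + 1)*(n - 4)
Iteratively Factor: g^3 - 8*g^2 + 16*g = (g)*(g^2 - 8*g + 16) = g*(g - 4)*(g - 4)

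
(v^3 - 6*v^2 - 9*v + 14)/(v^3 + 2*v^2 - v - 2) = (v - 7)/(v + 1)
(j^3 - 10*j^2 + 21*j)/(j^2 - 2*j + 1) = j*(j^2 - 10*j + 21)/(j^2 - 2*j + 1)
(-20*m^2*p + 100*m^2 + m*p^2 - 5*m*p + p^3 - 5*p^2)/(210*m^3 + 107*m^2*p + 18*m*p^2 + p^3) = (-4*m*p + 20*m + p^2 - 5*p)/(42*m^2 + 13*m*p + p^2)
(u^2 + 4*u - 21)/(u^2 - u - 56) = (u - 3)/(u - 8)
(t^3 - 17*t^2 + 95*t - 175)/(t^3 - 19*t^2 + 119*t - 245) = (t - 5)/(t - 7)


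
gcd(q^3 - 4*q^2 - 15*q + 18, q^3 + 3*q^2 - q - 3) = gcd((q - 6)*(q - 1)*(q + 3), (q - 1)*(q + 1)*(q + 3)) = q^2 + 2*q - 3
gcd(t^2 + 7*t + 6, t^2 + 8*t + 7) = t + 1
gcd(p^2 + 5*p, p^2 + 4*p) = p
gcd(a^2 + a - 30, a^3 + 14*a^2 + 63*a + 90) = a + 6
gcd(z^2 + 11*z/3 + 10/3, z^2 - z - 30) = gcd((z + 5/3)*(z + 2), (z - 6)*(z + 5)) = 1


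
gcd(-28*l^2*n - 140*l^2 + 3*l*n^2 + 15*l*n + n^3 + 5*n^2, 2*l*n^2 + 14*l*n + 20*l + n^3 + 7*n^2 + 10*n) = n + 5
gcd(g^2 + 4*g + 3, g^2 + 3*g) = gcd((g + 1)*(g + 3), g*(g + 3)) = g + 3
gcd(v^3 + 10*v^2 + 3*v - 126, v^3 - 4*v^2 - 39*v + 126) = v^2 + 3*v - 18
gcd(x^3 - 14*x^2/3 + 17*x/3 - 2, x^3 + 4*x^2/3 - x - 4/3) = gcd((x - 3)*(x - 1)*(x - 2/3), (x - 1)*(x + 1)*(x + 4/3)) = x - 1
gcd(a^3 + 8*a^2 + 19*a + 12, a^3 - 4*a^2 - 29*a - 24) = a^2 + 4*a + 3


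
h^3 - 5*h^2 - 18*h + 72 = (h - 6)*(h - 3)*(h + 4)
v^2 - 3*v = v*(v - 3)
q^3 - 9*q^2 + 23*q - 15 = (q - 5)*(q - 3)*(q - 1)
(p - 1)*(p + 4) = p^2 + 3*p - 4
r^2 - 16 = (r - 4)*(r + 4)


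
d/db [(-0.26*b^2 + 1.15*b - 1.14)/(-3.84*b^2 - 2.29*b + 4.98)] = (5.0114*b^2 - 11.3448*b + 3.1164)/(14.7456*b^4 + 17.5872*b^3 - 33.0023*b^2 - 22.8084*b + 24.8004)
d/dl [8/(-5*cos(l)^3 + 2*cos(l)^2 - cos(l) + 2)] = 8*(-15*cos(l)^2 + 4*cos(l) - 1)*sin(l)/(5*cos(l)^3 - 2*cos(l)^2 + cos(l) - 2)^2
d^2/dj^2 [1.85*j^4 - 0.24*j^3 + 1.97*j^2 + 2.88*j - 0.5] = 22.2*j^2 - 1.44*j + 3.94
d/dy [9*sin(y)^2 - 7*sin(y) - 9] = (18*sin(y) - 7)*cos(y)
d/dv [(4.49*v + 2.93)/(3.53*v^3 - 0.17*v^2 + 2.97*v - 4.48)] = (-31.6994*v^3 - 30.2654*v^2 + 0.9962*v - 28.8173)/(12.4609*v^6 - 1.2002*v^5 + 20.9971*v^4 - 32.6386*v^3 + 10.3441*v^2 - 26.6112*v + 20.0704)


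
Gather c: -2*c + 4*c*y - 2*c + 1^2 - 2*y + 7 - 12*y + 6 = c*(4*y - 4) - 14*y + 14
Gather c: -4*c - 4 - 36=-4*c - 40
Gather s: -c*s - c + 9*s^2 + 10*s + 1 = -c + 9*s^2 + s*(10 - c) + 1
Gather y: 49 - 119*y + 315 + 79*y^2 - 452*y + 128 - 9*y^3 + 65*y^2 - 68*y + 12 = -9*y^3 + 144*y^2 - 639*y + 504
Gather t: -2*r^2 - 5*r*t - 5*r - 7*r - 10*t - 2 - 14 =-2*r^2 - 12*r + t*(-5*r - 10) - 16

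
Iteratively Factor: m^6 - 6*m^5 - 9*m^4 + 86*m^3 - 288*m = (m - 4)*(m^5 - 2*m^4 - 17*m^3 + 18*m^2 + 72*m) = (m - 4)^2*(m^4 + 2*m^3 - 9*m^2 - 18*m) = m*(m - 4)^2*(m^3 + 2*m^2 - 9*m - 18) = m*(m - 4)^2*(m + 2)*(m^2 - 9) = m*(m - 4)^2*(m - 3)*(m + 2)*(m + 3)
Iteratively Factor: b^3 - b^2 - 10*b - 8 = (b + 1)*(b^2 - 2*b - 8) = (b - 4)*(b + 1)*(b + 2)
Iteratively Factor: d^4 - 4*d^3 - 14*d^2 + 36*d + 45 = (d + 1)*(d^3 - 5*d^2 - 9*d + 45) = (d - 3)*(d + 1)*(d^2 - 2*d - 15) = (d - 5)*(d - 3)*(d + 1)*(d + 3)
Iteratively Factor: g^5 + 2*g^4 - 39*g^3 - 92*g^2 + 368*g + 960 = (g + 4)*(g^4 - 2*g^3 - 31*g^2 + 32*g + 240) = (g + 3)*(g + 4)*(g^3 - 5*g^2 - 16*g + 80) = (g + 3)*(g + 4)^2*(g^2 - 9*g + 20) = (g - 4)*(g + 3)*(g + 4)^2*(g - 5)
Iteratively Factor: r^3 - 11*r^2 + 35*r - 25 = (r - 5)*(r^2 - 6*r + 5) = (r - 5)*(r - 1)*(r - 5)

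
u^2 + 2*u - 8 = (u - 2)*(u + 4)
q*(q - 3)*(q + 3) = q^3 - 9*q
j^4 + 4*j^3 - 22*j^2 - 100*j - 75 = (j - 5)*(j + 1)*(j + 3)*(j + 5)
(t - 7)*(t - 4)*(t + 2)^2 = t^4 - 7*t^3 - 12*t^2 + 68*t + 112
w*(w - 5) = w^2 - 5*w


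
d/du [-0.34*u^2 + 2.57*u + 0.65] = 2.57 - 0.68*u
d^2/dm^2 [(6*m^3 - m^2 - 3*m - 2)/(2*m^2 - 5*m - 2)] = 16*(19*m^3 + 18*m^2 + 12*m - 4)/(8*m^6 - 60*m^5 + 126*m^4 - 5*m^3 - 126*m^2 - 60*m - 8)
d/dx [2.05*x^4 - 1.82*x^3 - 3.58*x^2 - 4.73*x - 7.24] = 8.2*x^3 - 5.46*x^2 - 7.16*x - 4.73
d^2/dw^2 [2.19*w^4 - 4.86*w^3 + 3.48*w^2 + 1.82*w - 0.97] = 26.28*w^2 - 29.16*w + 6.96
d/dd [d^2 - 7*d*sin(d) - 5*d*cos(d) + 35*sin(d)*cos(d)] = 5*d*sin(d) - 7*d*cos(d) + 2*d - 7*sin(d) - 5*cos(d) + 35*cos(2*d)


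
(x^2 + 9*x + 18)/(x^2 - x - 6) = (x^2 + 9*x + 18)/(x^2 - x - 6)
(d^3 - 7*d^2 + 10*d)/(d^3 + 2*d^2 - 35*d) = (d - 2)/(d + 7)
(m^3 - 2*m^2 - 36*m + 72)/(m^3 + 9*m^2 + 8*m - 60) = (m - 6)/(m + 5)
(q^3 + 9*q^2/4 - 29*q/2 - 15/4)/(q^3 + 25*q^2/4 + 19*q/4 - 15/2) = (4*q^2 - 11*q - 3)/(4*q^2 + 5*q - 6)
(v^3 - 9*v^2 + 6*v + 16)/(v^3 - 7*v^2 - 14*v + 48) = (v + 1)/(v + 3)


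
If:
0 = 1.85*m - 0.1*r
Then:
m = 0.0540540540540541*r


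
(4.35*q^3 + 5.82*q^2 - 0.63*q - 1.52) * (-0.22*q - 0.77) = -0.957*q^4 - 4.6299*q^3 - 4.3428*q^2 + 0.8195*q + 1.1704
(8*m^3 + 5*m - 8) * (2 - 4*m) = -32*m^4 + 16*m^3 - 20*m^2 + 42*m - 16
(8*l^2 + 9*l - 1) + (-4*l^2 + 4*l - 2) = 4*l^2 + 13*l - 3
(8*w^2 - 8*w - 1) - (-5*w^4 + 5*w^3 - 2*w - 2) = 5*w^4 - 5*w^3 + 8*w^2 - 6*w + 1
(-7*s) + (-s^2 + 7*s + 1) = 1 - s^2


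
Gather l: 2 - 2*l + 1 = 3 - 2*l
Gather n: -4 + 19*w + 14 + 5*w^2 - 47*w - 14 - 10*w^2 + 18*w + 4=-5*w^2 - 10*w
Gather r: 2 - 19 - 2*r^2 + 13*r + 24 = -2*r^2 + 13*r + 7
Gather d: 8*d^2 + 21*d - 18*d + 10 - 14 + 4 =8*d^2 + 3*d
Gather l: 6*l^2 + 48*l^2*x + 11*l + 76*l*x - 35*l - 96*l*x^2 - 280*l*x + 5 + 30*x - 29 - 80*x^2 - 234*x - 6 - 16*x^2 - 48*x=l^2*(48*x + 6) + l*(-96*x^2 - 204*x - 24) - 96*x^2 - 252*x - 30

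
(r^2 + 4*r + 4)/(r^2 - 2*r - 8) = (r + 2)/(r - 4)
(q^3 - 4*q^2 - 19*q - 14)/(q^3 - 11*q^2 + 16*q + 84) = (q + 1)/(q - 6)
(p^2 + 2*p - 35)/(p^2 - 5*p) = (p + 7)/p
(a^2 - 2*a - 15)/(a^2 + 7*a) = (a^2 - 2*a - 15)/(a*(a + 7))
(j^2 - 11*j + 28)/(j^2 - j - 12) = (j - 7)/(j + 3)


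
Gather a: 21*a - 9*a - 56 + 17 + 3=12*a - 36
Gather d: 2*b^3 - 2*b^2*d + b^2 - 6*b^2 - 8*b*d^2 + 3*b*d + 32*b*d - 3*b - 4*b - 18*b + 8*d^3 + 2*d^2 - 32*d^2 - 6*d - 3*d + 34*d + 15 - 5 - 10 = 2*b^3 - 5*b^2 - 25*b + 8*d^3 + d^2*(-8*b - 30) + d*(-2*b^2 + 35*b + 25)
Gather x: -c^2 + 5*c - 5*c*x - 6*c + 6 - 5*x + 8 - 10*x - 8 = -c^2 - c + x*(-5*c - 15) + 6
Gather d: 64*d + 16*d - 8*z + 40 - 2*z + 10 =80*d - 10*z + 50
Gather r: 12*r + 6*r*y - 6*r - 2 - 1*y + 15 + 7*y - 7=r*(6*y + 6) + 6*y + 6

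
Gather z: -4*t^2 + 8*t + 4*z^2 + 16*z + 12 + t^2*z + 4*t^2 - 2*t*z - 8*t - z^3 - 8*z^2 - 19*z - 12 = -z^3 - 4*z^2 + z*(t^2 - 2*t - 3)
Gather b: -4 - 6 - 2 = -12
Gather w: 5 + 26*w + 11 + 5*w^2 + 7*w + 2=5*w^2 + 33*w + 18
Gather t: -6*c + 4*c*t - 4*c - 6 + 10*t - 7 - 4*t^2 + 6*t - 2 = -10*c - 4*t^2 + t*(4*c + 16) - 15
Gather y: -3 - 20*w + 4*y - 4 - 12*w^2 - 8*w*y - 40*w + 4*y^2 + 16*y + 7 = -12*w^2 - 60*w + 4*y^2 + y*(20 - 8*w)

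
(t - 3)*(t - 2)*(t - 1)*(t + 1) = t^4 - 5*t^3 + 5*t^2 + 5*t - 6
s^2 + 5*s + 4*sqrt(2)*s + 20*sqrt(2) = (s + 5)*(s + 4*sqrt(2))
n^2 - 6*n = n*(n - 6)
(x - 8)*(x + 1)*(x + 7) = x^3 - 57*x - 56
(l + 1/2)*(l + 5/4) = l^2 + 7*l/4 + 5/8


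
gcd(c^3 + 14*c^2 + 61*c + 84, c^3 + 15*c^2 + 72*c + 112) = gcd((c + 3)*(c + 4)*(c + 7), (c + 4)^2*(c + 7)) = c^2 + 11*c + 28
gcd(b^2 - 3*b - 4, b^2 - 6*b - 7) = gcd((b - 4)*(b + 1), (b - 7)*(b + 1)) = b + 1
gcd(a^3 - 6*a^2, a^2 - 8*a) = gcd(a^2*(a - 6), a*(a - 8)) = a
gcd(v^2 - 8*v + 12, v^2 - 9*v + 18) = v - 6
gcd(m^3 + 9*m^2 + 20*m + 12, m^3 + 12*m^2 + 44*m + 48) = m^2 + 8*m + 12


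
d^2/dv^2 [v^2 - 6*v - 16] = 2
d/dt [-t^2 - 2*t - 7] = -2*t - 2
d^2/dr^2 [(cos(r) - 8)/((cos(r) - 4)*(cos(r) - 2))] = (26*(1 - cos(r)^2)^2 - cos(r)^5 - 94*cos(r)^3 - 12*cos(r)^2 + 560*cos(r) - 378)/((cos(r) - 4)^3*(cos(r) - 2)^3)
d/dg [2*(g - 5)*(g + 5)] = 4*g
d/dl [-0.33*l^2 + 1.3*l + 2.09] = 1.3 - 0.66*l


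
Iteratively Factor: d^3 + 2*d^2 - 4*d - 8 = (d + 2)*(d^2 - 4) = (d - 2)*(d + 2)*(d + 2)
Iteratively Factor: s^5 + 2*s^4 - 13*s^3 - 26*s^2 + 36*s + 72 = (s + 3)*(s^4 - s^3 - 10*s^2 + 4*s + 24) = (s - 3)*(s + 3)*(s^3 + 2*s^2 - 4*s - 8) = (s - 3)*(s - 2)*(s + 3)*(s^2 + 4*s + 4) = (s - 3)*(s - 2)*(s + 2)*(s + 3)*(s + 2)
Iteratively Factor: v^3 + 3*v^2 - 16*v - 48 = (v + 4)*(v^2 - v - 12) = (v + 3)*(v + 4)*(v - 4)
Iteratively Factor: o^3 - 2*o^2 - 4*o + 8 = (o - 2)*(o^2 - 4) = (o - 2)*(o + 2)*(o - 2)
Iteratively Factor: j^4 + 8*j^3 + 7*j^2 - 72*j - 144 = (j - 3)*(j^3 + 11*j^2 + 40*j + 48) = (j - 3)*(j + 3)*(j^2 + 8*j + 16) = (j - 3)*(j + 3)*(j + 4)*(j + 4)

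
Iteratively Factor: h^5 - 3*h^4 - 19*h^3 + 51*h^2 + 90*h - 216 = (h - 4)*(h^4 + h^3 - 15*h^2 - 9*h + 54) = (h - 4)*(h - 2)*(h^3 + 3*h^2 - 9*h - 27) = (h - 4)*(h - 3)*(h - 2)*(h^2 + 6*h + 9) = (h - 4)*(h - 3)*(h - 2)*(h + 3)*(h + 3)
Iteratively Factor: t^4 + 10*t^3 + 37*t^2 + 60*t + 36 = (t + 3)*(t^3 + 7*t^2 + 16*t + 12) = (t + 3)^2*(t^2 + 4*t + 4) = (t + 2)*(t + 3)^2*(t + 2)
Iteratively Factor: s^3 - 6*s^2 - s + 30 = (s + 2)*(s^2 - 8*s + 15) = (s - 3)*(s + 2)*(s - 5)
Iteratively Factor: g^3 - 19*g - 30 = (g + 2)*(g^2 - 2*g - 15) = (g + 2)*(g + 3)*(g - 5)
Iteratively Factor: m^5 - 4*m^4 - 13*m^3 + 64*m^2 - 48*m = (m - 4)*(m^4 - 13*m^2 + 12*m) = m*(m - 4)*(m^3 - 13*m + 12) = m*(m - 4)*(m - 3)*(m^2 + 3*m - 4) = m*(m - 4)*(m - 3)*(m + 4)*(m - 1)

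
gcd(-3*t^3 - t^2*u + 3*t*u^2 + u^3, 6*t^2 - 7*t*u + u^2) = t - u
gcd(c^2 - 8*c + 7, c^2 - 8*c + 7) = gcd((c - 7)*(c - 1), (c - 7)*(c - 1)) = c^2 - 8*c + 7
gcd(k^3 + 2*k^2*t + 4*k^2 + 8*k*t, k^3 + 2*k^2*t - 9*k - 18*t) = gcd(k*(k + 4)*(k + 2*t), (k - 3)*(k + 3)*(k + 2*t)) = k + 2*t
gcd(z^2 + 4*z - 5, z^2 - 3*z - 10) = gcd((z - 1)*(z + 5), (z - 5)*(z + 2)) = 1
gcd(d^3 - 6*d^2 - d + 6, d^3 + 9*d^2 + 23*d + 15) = d + 1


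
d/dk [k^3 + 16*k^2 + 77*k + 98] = 3*k^2 + 32*k + 77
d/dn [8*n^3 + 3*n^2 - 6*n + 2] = 24*n^2 + 6*n - 6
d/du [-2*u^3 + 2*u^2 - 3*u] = -6*u^2 + 4*u - 3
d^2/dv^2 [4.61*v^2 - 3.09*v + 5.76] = 9.22000000000000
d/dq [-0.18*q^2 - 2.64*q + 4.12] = -0.36*q - 2.64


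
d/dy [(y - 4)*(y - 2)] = 2*y - 6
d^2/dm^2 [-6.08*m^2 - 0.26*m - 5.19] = -12.1600000000000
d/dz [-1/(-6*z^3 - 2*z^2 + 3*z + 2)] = (-18*z^2 - 4*z + 3)/(6*z^3 + 2*z^2 - 3*z - 2)^2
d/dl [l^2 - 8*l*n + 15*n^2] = 2*l - 8*n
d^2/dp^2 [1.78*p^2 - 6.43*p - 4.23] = 3.56000000000000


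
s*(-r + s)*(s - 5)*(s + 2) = -r*s^3 + 3*r*s^2 + 10*r*s + s^4 - 3*s^3 - 10*s^2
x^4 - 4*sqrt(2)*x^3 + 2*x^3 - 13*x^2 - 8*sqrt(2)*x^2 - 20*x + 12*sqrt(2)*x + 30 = (x - 1)*(x + 3)*(x - 5*sqrt(2))*(x + sqrt(2))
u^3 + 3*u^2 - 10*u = u*(u - 2)*(u + 5)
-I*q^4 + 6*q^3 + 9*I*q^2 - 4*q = q*(q + I)*(q + 4*I)*(-I*q + 1)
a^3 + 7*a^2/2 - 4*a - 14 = (a - 2)*(a + 2)*(a + 7/2)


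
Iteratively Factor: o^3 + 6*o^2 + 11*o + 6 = (o + 2)*(o^2 + 4*o + 3) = (o + 2)*(o + 3)*(o + 1)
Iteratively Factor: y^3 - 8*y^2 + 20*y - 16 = (y - 2)*(y^2 - 6*y + 8) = (y - 4)*(y - 2)*(y - 2)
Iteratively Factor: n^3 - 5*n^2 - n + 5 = (n + 1)*(n^2 - 6*n + 5) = (n - 5)*(n + 1)*(n - 1)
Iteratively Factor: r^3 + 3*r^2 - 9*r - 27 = (r + 3)*(r^2 - 9) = (r + 3)^2*(r - 3)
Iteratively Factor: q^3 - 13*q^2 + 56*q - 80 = (q - 5)*(q^2 - 8*q + 16) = (q - 5)*(q - 4)*(q - 4)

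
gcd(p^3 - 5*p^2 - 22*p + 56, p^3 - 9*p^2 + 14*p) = p^2 - 9*p + 14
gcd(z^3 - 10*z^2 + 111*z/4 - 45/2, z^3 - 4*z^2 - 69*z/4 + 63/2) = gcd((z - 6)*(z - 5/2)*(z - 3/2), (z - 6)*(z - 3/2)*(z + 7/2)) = z^2 - 15*z/2 + 9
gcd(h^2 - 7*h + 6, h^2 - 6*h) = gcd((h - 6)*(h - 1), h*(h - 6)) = h - 6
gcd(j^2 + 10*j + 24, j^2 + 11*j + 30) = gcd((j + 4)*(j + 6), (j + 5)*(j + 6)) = j + 6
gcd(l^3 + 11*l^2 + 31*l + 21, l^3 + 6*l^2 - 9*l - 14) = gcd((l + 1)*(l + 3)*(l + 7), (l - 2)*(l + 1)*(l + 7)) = l^2 + 8*l + 7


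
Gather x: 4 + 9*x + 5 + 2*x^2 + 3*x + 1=2*x^2 + 12*x + 10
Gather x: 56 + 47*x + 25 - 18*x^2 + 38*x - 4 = -18*x^2 + 85*x + 77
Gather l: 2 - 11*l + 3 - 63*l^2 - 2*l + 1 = -63*l^2 - 13*l + 6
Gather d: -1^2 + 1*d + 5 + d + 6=2*d + 10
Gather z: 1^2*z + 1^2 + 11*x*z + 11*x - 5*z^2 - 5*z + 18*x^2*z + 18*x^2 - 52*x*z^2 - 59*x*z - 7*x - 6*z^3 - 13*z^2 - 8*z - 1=18*x^2 + 4*x - 6*z^3 + z^2*(-52*x - 18) + z*(18*x^2 - 48*x - 12)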